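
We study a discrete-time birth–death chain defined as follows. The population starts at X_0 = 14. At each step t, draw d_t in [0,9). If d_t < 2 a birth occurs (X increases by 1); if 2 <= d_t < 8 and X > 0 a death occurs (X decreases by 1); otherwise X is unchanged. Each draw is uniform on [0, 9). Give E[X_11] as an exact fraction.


82/9

X can drop by at most 1 per step and X_0 = 14 > T = 11, so X_t >= 14 − t >= 3 > 0 for every t <= 11: the floor at 0 (the 'and X > 0' condition) never binds. Hence X_11 = X_0 + Σ_{t<11} Y_t with i.i.d. increments Y_t = y(d_t) ∈ {+1, −1, 0}.
Outcome values over d=0..8: [1, 1, -1, -1, -1, -1, -1, -1, 0]
Σy = -4, Σy² = 8, M = 9
μ = -4/9 = -4/9,  σ² = 8/9 − (-4/9)² = 56/81
E[X_11] = 14 + 11·(-4/9) = 82/9


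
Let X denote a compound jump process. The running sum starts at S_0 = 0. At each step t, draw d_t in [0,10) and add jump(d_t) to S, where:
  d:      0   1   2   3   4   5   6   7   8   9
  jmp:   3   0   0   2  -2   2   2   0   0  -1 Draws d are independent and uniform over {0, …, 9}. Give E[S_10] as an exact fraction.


6

Outcome values over d=0..9: [3, 0, 0, 2, -2, 2, 2, 0, 0, -1]
Σy = 6, Σy² = 26, M = 10
μ = 6/10 = 3/5,  σ² = 26/10 − (3/5)² = 56/25
E[S_10] = 0 + 10·(3/5) = 6


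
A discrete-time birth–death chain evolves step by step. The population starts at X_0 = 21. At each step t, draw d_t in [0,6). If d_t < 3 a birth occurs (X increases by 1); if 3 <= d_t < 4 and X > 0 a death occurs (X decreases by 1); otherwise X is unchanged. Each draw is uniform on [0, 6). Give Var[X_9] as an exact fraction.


5

X can drop by at most 1 per step and X_0 = 21 > T = 9, so X_t >= 21 − t >= 12 > 0 for every t <= 9: the floor at 0 (the 'and X > 0' condition) never binds. Hence X_9 = X_0 + Σ_{t<9} Y_t with i.i.d. increments Y_t = y(d_t) ∈ {+1, −1, 0}.
Outcome values over d=0..5: [1, 1, 1, -1, 0, 0]
Σy = 2, Σy² = 4, M = 6
μ = 2/6 = 1/3,  σ² = 4/6 − (1/3)² = 5/9
Independent increments: Var[X_9] = 9·σ² = 9·(5/9) = 5


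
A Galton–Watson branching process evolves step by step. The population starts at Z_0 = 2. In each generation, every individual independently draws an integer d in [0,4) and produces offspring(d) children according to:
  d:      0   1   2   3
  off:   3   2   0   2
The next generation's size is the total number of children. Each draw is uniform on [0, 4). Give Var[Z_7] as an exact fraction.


601422511543/134217728

Outcome values over d=0..3: [3, 2, 0, 2]
Σy = 7, Σy² = 17, M = 4
μ = 7/4 = 7/4,  σ² = 17/4 − (7/4)² = 19/16
V_0 = 0, E_0 = 2
V_1 = 19/16·E_0 + (7/4)²·V_0 = 19/8;  E_1 = 7/2
V_2 = 19/16·E_1 + (7/4)²·V_1 = 1463/128;  E_2 = 49/8
V_3 = 19/16·E_2 + (7/4)²·V_2 = 86583/2048;  E_3 = 343/32
V_4 = 19/16·E_3 + (7/4)²·V_3 = 4659655/32768;  E_4 = 2401/128
V_5 = 19/16·E_4 + (7/4)²·V_4 = 240001559/524288;  E_5 = 16807/512
V_6 = 19/16·E_5 + (7/4)²·V_5 = 12087073383/8388608;  E_6 = 117649/2048
V_7 = 19/16·E_6 + (7/4)²·V_6 = 601422511543/134217728;  E_7 = 823543/8192


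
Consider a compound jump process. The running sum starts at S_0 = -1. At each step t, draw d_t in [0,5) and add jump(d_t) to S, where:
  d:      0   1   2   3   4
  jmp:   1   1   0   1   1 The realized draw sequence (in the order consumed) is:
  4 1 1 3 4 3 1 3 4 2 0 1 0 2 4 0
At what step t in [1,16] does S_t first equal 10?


12

t=0: S=-1, d=4, jump=1, S_1=0
t=1: S=0, d=1, jump=1, S_2=1
t=2: S=1, d=1, jump=1, S_3=2
t=3: S=2, d=3, jump=1, S_4=3
t=4: S=3, d=4, jump=1, S_5=4
t=5: S=4, d=3, jump=1, S_6=5
t=6: S=5, d=1, jump=1, S_7=6
t=7: S=6, d=3, jump=1, S_8=7
t=8: S=7, d=4, jump=1, S_9=8
t=9: S=8, d=2, jump=0, S_10=8
t=10: S=8, d=0, jump=1, S_11=9
t=11: S=9, d=1, jump=1, S_12=10
t=12: S=10, d=0, jump=1, S_13=11
t=13: S=11, d=2, jump=0, S_14=11
t=14: S=11, d=4, jump=1, S_15=12
t=15: S=12, d=0, jump=1, S_16=13


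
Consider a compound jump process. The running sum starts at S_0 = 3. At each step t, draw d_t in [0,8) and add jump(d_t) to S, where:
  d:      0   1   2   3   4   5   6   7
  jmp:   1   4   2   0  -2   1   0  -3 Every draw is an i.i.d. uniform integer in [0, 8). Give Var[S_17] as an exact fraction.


4607/64

Outcome values over d=0..7: [1, 4, 2, 0, -2, 1, 0, -3]
Σy = 3, Σy² = 35, M = 8
μ = 3/8 = 3/8,  σ² = 35/8 − (3/8)² = 271/64
Independent increments: Var[S_17] = 17·σ² = 17·(271/64) = 4607/64


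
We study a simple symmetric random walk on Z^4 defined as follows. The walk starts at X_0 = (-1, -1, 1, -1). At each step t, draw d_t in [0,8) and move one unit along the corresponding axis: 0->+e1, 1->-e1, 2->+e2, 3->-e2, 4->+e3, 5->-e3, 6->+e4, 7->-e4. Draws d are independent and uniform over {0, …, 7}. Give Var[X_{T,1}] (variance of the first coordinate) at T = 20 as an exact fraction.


Outcome values over d=0..7: [1, -1, 0, 0, 0, 0, 0, 0]
Σy = 0, Σy² = 2, M = 8
μ = 0/8 = 0,  σ² = 2/8 − (0)² = 1/4
Independent increments: Var[X_20] = 20·σ² = 20·(1/4) = 5

5


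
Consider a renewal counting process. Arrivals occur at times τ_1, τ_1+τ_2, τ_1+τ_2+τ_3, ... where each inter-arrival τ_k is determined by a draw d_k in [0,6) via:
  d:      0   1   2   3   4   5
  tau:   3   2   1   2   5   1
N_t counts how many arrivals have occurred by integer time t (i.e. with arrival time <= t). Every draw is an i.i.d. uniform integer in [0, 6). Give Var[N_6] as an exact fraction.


Inter-arrival values over d=0..5: [3, 2, 1, 2, 5, 1]
Each d has probability 1/6, so the pmf of τ is: f(1) = 1/3, f(2) = 1/3, f(3) = 1/6, f(5) = 1/6
Let p_n(j) = P(N_n = j), with p_0 = [1]. Condition on τ_1: p_n(0) = P(τ > n), and for j >= 1, p_n(j) = Σ_{k<=n} f(k)·p_{n−k}(j−1)
p_1 = [2/3, 1/3]  (j = 0..1)
p_2 = [1/3, 5/9, 1/9]  (j = 0..2)
p_3 = [1/6, 1/2, 8/27, 1/27]  (j = 0..3)
p_4 = [1/6, 5/18, 11/27, 11/81, 1/81]  (j = 0..4)
p_5 = [0, 1/3, 19/54, 41/162, 14/243, 1/243]  (j = 0..5)
p_6 = [0, 7/36, 37/108, 49/162, 11/81, 17/729, 1/729]  (j = 0..6)
E[N_6] = Σ j·p_6(j) = 7159/2916;  E[N_6²] = Σ j²·p_6(j) = 20681/2916
Var[N_6] = 20681/2916 − (7159/2916)² = 9054515/8503056

9054515/8503056


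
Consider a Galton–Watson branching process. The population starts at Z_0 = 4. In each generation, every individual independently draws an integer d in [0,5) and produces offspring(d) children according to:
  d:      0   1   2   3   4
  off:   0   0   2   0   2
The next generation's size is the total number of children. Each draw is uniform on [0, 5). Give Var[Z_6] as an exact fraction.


Outcome values over d=0..4: [0, 0, 2, 0, 2]
Σy = 4, Σy² = 8, M = 5
μ = 4/5 = 4/5,  σ² = 8/5 − (4/5)² = 24/25
V_0 = 0, E_0 = 4
V_1 = 24/25·E_0 + (4/5)²·V_0 = 96/25;  E_1 = 16/5
V_2 = 24/25·E_1 + (4/5)²·V_1 = 3456/625;  E_2 = 64/25
V_3 = 24/25·E_2 + (4/5)²·V_2 = 93696/15625;  E_3 = 256/125
V_4 = 24/25·E_3 + (4/5)²·V_3 = 2267136/390625;  E_4 = 1024/625
V_5 = 24/25·E_4 + (4/5)²·V_4 = 51634176/9765625;  E_5 = 4096/3125
V_6 = 24/25·E_5 + (4/5)²·V_5 = 1133346816/244140625;  E_6 = 16384/15625

1133346816/244140625


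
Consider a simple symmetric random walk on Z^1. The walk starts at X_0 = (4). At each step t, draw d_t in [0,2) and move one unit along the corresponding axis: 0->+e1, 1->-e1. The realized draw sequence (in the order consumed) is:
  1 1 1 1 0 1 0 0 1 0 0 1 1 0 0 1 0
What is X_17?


(3)

t=0: X=(4), d=1 → -e1, X_1=(3)
t=1: X=(3), d=1 → -e1, X_2=(2)
t=2: X=(2), d=1 → -e1, X_3=(1)
t=3: X=(1), d=1 → -e1, X_4=(0)
t=4: X=(0), d=0 → +e1, X_5=(1)
t=5: X=(1), d=1 → -e1, X_6=(0)
t=6: X=(0), d=0 → +e1, X_7=(1)
t=7: X=(1), d=0 → +e1, X_8=(2)
t=8: X=(2), d=1 → -e1, X_9=(1)
t=9: X=(1), d=0 → +e1, X_10=(2)
t=10: X=(2), d=0 → +e1, X_11=(3)
t=11: X=(3), d=1 → -e1, X_12=(2)
t=12: X=(2), d=1 → -e1, X_13=(1)
t=13: X=(1), d=0 → +e1, X_14=(2)
t=14: X=(2), d=0 → +e1, X_15=(3)
t=15: X=(3), d=1 → -e1, X_16=(2)
t=16: X=(2), d=0 → +e1, X_17=(3)


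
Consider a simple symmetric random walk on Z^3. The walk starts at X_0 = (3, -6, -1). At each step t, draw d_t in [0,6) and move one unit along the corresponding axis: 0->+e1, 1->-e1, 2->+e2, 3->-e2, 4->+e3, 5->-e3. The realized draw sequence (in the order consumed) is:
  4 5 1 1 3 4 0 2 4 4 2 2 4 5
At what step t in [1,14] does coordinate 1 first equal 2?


3

t=0: X=(3, -6, -1), d=4 → +e3, X_1=(3, -6, 0)
t=1: X=(3, -6, 0), d=5 → -e3, X_2=(3, -6, -1)
t=2: X=(3, -6, -1), d=1 → -e1, X_3=(2, -6, -1)
t=3: X=(2, -6, -1), d=1 → -e1, X_4=(1, -6, -1)
t=4: X=(1, -6, -1), d=3 → -e2, X_5=(1, -7, -1)
t=5: X=(1, -7, -1), d=4 → +e3, X_6=(1, -7, 0)
t=6: X=(1, -7, 0), d=0 → +e1, X_7=(2, -7, 0)
t=7: X=(2, -7, 0), d=2 → +e2, X_8=(2, -6, 0)
t=8: X=(2, -6, 0), d=4 → +e3, X_9=(2, -6, 1)
t=9: X=(2, -6, 1), d=4 → +e3, X_10=(2, -6, 2)
t=10: X=(2, -6, 2), d=2 → +e2, X_11=(2, -5, 2)
t=11: X=(2, -5, 2), d=2 → +e2, X_12=(2, -4, 2)
t=12: X=(2, -4, 2), d=4 → +e3, X_13=(2, -4, 3)
t=13: X=(2, -4, 3), d=5 → -e3, X_14=(2, -4, 2)


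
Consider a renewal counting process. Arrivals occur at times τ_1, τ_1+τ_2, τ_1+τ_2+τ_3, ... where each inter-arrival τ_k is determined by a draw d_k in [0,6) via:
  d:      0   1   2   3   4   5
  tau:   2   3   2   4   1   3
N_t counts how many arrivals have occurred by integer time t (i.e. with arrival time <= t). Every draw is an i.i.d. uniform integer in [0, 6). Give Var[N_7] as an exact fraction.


41191150055/78364164096

Inter-arrival values over d=0..5: [2, 3, 2, 4, 1, 3]
Each d has probability 1/6, so the pmf of τ is: f(1) = 1/6, f(2) = 1/3, f(3) = 1/3, f(4) = 1/6
Let p_n(j) = P(N_n = j), with p_0 = [1]. Condition on τ_1: p_n(0) = P(τ > n), and for j >= 1, p_n(j) = Σ_{k<=n} f(k)·p_{n−k}(j−1)
p_1 = [5/6, 1/6]  (j = 0..1)
p_2 = [1/2, 17/36, 1/36]  (j = 0..2)
p_3 = [1/6, 25/36, 29/216, 1/216]  (j = 0..3)
p_4 = [0, 23/36, 71/216, 41/1296, 1/1296]  (j = 0..4)
p_5 = [0, 13/36, 113/216, 47/432, 53/7776, 1/7776]  (j = 0..5)
p_6 = [0, 5/36, 7/12, 319/1296, 235/7776, 65/46656, 1/46656]  (j = 0..6)
p_7 = [0, 1/36, 17/36, 523/1296, 689/7776, 353/46656, 77/279936, 1/279936]  (j = 0..7)
E[N_7] = Σ j·p_7(j) = 721339/279936;  E[N_7²] = Σ j²·p_7(j) = 2005891/279936
Var[N_7] = 2005891/279936 − (721339/279936)² = 41191150055/78364164096


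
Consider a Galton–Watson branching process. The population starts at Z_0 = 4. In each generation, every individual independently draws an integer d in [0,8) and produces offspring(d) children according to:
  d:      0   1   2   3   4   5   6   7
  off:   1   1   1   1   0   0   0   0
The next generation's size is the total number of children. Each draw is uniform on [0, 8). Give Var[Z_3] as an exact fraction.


Outcome values over d=0..7: [1, 1, 1, 1, 0, 0, 0, 0]
Σy = 4, Σy² = 4, M = 8
μ = 4/8 = 1/2,  σ² = 4/8 − (1/2)² = 1/4
V_0 = 0, E_0 = 4
V_1 = 1/4·E_0 + (1/2)²·V_0 = 1;  E_1 = 2
V_2 = 1/4·E_1 + (1/2)²·V_1 = 3/4;  E_2 = 1
V_3 = 1/4·E_2 + (1/2)²·V_2 = 7/16;  E_3 = 1/2

7/16


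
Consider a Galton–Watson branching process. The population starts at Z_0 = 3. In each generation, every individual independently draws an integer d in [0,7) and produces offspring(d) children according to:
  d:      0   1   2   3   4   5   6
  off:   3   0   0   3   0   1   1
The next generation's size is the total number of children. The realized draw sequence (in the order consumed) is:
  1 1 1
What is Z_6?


0

gen 0: Z_0=3, draws=[1, 1, 1], offspring=[0, 0, 0], Z_1=0
gen 1: Z_1=0, draws=[], offspring=[], Z_2=0
gen 2: Z_2=0, draws=[], offspring=[], Z_3=0
gen 3: Z_3=0, draws=[], offspring=[], Z_4=0
gen 4: Z_4=0, draws=[], offspring=[], Z_5=0
gen 5: Z_5=0, draws=[], offspring=[], Z_6=0


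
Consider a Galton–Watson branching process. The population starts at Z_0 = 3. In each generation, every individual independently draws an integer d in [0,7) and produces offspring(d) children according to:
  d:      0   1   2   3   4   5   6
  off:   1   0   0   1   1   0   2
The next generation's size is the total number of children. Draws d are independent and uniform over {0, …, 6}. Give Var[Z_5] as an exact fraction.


307845000/282475249

Outcome values over d=0..6: [1, 0, 0, 1, 1, 0, 2]
Σy = 5, Σy² = 7, M = 7
μ = 5/7 = 5/7,  σ² = 7/7 − (5/7)² = 24/49
V_0 = 0, E_0 = 3
V_1 = 24/49·E_0 + (5/7)²·V_0 = 72/49;  E_1 = 15/7
V_2 = 24/49·E_1 + (5/7)²·V_1 = 4320/2401;  E_2 = 75/49
V_3 = 24/49·E_2 + (5/7)²·V_2 = 196200/117649;  E_3 = 375/343
V_4 = 24/49·E_3 + (5/7)²·V_3 = 7992000/5764801;  E_4 = 1875/2401
V_5 = 24/49·E_4 + (5/7)²·V_4 = 307845000/282475249;  E_5 = 9375/16807


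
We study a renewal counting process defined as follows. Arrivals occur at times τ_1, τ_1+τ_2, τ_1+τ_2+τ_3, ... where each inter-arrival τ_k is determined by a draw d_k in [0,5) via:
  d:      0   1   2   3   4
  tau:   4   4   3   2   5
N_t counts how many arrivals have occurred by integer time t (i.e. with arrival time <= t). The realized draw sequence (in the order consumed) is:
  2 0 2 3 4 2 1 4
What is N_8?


draw d_1=2: τ_1=3, arrival time A_1=3
draw d_2=0: τ_2=4, arrival time A_2=7
draw d_3=2: τ_3=3, arrival time A_3=10
draw d_4=3: τ_4=2, arrival time A_4=12
draw d_5=4: τ_5=5, arrival time A_5=17
draw d_6=2: τ_6=3, arrival time A_6=20
draw d_7=1: τ_7=4, arrival time A_7=24
draw d_8=4: τ_8=5, arrival time A_8=29
N_t over t=0..8: 0:0 1:0 2:0 3:1 4:1 5:1 6:1 7:2 8:2

2


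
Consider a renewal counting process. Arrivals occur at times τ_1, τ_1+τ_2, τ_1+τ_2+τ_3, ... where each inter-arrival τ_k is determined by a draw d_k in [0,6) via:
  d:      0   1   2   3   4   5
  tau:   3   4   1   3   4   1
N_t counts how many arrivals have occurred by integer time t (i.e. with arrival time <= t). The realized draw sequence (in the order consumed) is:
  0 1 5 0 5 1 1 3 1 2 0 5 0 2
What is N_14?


5

draw d_1=0: τ_1=3, arrival time A_1=3
draw d_2=1: τ_2=4, arrival time A_2=7
draw d_3=5: τ_3=1, arrival time A_3=8
draw d_4=0: τ_4=3, arrival time A_4=11
draw d_5=5: τ_5=1, arrival time A_5=12
draw d_6=1: τ_6=4, arrival time A_6=16
draw d_7=1: τ_7=4, arrival time A_7=20
draw d_8=3: τ_8=3, arrival time A_8=23
draw d_9=1: τ_9=4, arrival time A_9=27
draw d_10=2: τ_10=1, arrival time A_10=28
draw d_11=0: τ_11=3, arrival time A_11=31
draw d_12=5: τ_12=1, arrival time A_12=32
draw d_13=0: τ_13=3, arrival time A_13=35
draw d_14=2: τ_14=1, arrival time A_14=36
N_t over t=0..14: 0:0 1:0 2:0 3:1 4:1 5:1 6:1 7:2 8:3 9:3 10:3 11:4 12:5 13:5 14:5


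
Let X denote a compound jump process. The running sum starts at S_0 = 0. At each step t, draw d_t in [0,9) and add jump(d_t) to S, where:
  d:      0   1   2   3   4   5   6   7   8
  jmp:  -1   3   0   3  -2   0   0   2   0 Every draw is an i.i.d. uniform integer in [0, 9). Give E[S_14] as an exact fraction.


Outcome values over d=0..8: [-1, 3, 0, 3, -2, 0, 0, 2, 0]
Σy = 5, Σy² = 27, M = 9
μ = 5/9 = 5/9,  σ² = 27/9 − (5/9)² = 218/81
E[S_14] = 0 + 14·(5/9) = 70/9

70/9


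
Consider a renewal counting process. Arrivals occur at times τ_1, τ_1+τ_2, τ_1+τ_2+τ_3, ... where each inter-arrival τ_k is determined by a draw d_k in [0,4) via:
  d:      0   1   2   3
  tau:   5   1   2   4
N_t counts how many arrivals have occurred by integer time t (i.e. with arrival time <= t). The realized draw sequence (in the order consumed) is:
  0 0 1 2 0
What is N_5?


1

draw d_1=0: τ_1=5, arrival time A_1=5
draw d_2=0: τ_2=5, arrival time A_2=10
draw d_3=1: τ_3=1, arrival time A_3=11
draw d_4=2: τ_4=2, arrival time A_4=13
draw d_5=0: τ_5=5, arrival time A_5=18
N_t over t=0..5: 0:0 1:0 2:0 3:0 4:0 5:1


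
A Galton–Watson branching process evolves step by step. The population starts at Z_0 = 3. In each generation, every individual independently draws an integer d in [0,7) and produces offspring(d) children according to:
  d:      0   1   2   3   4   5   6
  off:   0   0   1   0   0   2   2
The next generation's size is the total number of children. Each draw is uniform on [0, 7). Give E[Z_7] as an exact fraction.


Outcome values over d=0..6: [0, 0, 1, 0, 0, 2, 2]
Σy = 5, Σy² = 9, M = 7
μ = 5/7 = 5/7,  σ² = 9/7 − (5/7)² = 38/49
E[Z_0] = 3
E[Z_1] = 5/7·E[Z_0] = 15/7
E[Z_2] = 5/7·E[Z_1] = 75/49
E[Z_3] = 5/7·E[Z_2] = 375/343
E[Z_4] = 5/7·E[Z_3] = 1875/2401
E[Z_5] = 5/7·E[Z_4] = 9375/16807
E[Z_6] = 5/7·E[Z_5] = 46875/117649
E[Z_7] = 5/7·E[Z_6] = 234375/823543

234375/823543


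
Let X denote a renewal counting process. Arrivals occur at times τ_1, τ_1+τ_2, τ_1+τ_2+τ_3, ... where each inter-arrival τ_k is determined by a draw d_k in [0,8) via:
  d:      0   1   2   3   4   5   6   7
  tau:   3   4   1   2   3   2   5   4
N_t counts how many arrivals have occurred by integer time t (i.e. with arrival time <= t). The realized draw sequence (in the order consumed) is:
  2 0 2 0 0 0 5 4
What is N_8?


4

draw d_1=2: τ_1=1, arrival time A_1=1
draw d_2=0: τ_2=3, arrival time A_2=4
draw d_3=2: τ_3=1, arrival time A_3=5
draw d_4=0: τ_4=3, arrival time A_4=8
draw d_5=0: τ_5=3, arrival time A_5=11
draw d_6=0: τ_6=3, arrival time A_6=14
draw d_7=5: τ_7=2, arrival time A_7=16
draw d_8=4: τ_8=3, arrival time A_8=19
N_t over t=0..8: 0:0 1:1 2:1 3:1 4:2 5:3 6:3 7:3 8:4


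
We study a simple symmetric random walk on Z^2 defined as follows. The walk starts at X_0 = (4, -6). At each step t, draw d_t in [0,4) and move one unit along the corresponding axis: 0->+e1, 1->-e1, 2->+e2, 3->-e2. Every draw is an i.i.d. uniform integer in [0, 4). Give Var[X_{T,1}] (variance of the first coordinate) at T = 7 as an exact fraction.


Outcome values over d=0..3: [1, -1, 0, 0]
Σy = 0, Σy² = 2, M = 4
μ = 0/4 = 0,  σ² = 2/4 − (0)² = 1/2
Independent increments: Var[X_7] = 7·σ² = 7·(1/2) = 7/2

7/2


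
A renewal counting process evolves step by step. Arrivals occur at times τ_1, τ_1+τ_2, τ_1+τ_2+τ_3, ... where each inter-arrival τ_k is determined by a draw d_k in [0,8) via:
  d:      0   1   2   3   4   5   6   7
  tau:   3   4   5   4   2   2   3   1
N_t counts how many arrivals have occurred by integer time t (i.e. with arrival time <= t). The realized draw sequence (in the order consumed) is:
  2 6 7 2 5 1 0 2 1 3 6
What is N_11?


3

draw d_1=2: τ_1=5, arrival time A_1=5
draw d_2=6: τ_2=3, arrival time A_2=8
draw d_3=7: τ_3=1, arrival time A_3=9
draw d_4=2: τ_4=5, arrival time A_4=14
draw d_5=5: τ_5=2, arrival time A_5=16
draw d_6=1: τ_6=4, arrival time A_6=20
draw d_7=0: τ_7=3, arrival time A_7=23
draw d_8=2: τ_8=5, arrival time A_8=28
draw d_9=1: τ_9=4, arrival time A_9=32
draw d_10=3: τ_10=4, arrival time A_10=36
draw d_11=6: τ_11=3, arrival time A_11=39
N_t over t=0..11: 0:0 1:0 2:0 3:0 4:0 5:1 6:1 7:1 8:2 9:3 10:3 11:3


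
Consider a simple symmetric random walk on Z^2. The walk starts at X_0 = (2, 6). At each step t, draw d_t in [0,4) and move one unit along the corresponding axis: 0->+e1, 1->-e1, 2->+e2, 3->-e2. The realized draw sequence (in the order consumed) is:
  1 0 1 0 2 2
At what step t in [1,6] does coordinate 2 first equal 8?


6

t=0: X=(2, 6), d=1 → -e1, X_1=(1, 6)
t=1: X=(1, 6), d=0 → +e1, X_2=(2, 6)
t=2: X=(2, 6), d=1 → -e1, X_3=(1, 6)
t=3: X=(1, 6), d=0 → +e1, X_4=(2, 6)
t=4: X=(2, 6), d=2 → +e2, X_5=(2, 7)
t=5: X=(2, 7), d=2 → +e2, X_6=(2, 8)


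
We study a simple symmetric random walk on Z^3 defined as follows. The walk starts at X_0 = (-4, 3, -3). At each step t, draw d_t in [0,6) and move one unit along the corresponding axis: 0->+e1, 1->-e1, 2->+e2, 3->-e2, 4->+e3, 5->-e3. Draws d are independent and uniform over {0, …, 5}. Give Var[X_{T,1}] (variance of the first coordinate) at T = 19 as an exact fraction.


19/3

Outcome values over d=0..5: [1, -1, 0, 0, 0, 0]
Σy = 0, Σy² = 2, M = 6
μ = 0/6 = 0,  σ² = 2/6 − (0)² = 1/3
Independent increments: Var[X_19] = 19·σ² = 19·(1/3) = 19/3


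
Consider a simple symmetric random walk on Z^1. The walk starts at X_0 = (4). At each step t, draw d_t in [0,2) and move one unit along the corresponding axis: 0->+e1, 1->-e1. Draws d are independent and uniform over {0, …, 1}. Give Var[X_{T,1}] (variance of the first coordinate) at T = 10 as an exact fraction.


10

Outcome values over d=0..1: [1, -1]
Σy = 0, Σy² = 2, M = 2
μ = 0/2 = 0,  σ² = 2/2 − (0)² = 1
Independent increments: Var[X_10] = 10·σ² = 10·(1) = 10


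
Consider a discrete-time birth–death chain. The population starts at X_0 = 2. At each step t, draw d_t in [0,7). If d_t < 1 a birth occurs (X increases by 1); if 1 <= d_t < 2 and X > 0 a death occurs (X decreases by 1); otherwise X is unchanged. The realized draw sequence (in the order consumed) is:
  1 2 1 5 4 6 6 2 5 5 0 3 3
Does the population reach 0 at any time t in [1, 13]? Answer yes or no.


t=0: X=2, d=1 → death, X_1=1
t=1: X=1, d=2 → hold, X_2=1
t=2: X=1, d=1 → death, X_3=0
t=3: X=0, d=5 → hold, X_4=0
t=4: X=0, d=4 → hold, X_5=0
t=5: X=0, d=6 → hold, X_6=0
t=6: X=0, d=6 → hold, X_7=0
t=7: X=0, d=2 → hold, X_8=0
t=8: X=0, d=5 → hold, X_9=0
t=9: X=0, d=5 → hold, X_10=0
t=10: X=0, d=0 → birth, X_11=1
t=11: X=1, d=3 → hold, X_12=1
t=12: X=1, d=3 → hold, X_13=1

yes


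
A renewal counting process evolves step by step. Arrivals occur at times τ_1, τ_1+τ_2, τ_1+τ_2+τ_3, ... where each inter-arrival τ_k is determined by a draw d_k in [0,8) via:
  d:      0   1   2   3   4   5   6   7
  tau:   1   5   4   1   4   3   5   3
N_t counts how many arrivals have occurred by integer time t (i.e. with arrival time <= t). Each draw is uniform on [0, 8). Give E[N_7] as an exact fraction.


Inter-arrival values over d=0..7: [1, 5, 4, 1, 4, 3, 5, 3]
Each d has probability 1/8, so the pmf of τ is: f(1) = 1/4, f(3) = 1/4, f(4) = 1/4, f(5) = 1/4
Renewal equation for m(n) = E[N_n]: condition on τ_1 = k (if k <= n, one arrival plus a fresh copy on the remaining n−k steps): m(n) = F(n) + Σ_{k<=n} f(k)·m(n−k), where F(n) = P(τ <= n) and m(0) = 0
m(1) = F(1) = 1/4
m(2) = F(2) + f(1)·m(1) = 1/4 + 1/4·1/4 = 5/16
m(3) = F(3) + f(1)·m(2) = 1/2 + 1/4·5/16 = 37/64
m(4) = F(4) + f(1)·m(3) + f(3)·m(1) = 3/4 + 1/4·37/64 + 1/4·1/4 = 245/256
m(5) = F(5) + f(1)·m(4) + f(3)·m(2) + f(4)·m(1) = 1 + 1/4·245/256 + 1/4·5/16 + 1/4·1/4 = 1413/1024
m(6) = F(6) + f(1)·m(5) + f(3)·m(3) + f(4)·m(2) + f(5)·m(1) = 1 + 1/4·1413/1024 + 1/4·37/64 + 1/4·5/16 + 1/4·1/4 = 6677/4096
m(7) = F(7) + f(1)·m(6) + f(3)·m(4) + f(4)·m(3) + f(5)·m(2) = 1 + 1/4·6677/4096 + 1/4·245/256 + 1/4·37/64 + 1/4·5/16 = 30629/16384
E[N_7] = m(7) = 30629/16384

30629/16384


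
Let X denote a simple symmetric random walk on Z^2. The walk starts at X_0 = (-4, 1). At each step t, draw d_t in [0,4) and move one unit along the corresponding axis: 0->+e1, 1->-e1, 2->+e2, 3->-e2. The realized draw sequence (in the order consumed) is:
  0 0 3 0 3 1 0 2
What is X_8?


(-1, 0)

t=0: X=(-4, 1), d=0 → +e1, X_1=(-3, 1)
t=1: X=(-3, 1), d=0 → +e1, X_2=(-2, 1)
t=2: X=(-2, 1), d=3 → -e2, X_3=(-2, 0)
t=3: X=(-2, 0), d=0 → +e1, X_4=(-1, 0)
t=4: X=(-1, 0), d=3 → -e2, X_5=(-1, -1)
t=5: X=(-1, -1), d=1 → -e1, X_6=(-2, -1)
t=6: X=(-2, -1), d=0 → +e1, X_7=(-1, -1)
t=7: X=(-1, -1), d=2 → +e2, X_8=(-1, 0)


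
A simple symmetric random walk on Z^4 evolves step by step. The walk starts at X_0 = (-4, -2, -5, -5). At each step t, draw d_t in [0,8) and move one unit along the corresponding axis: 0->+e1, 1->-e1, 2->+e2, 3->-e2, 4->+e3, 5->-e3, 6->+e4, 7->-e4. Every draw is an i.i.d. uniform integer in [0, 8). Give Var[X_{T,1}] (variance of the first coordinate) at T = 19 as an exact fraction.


19/4

Outcome values over d=0..7: [1, -1, 0, 0, 0, 0, 0, 0]
Σy = 0, Σy² = 2, M = 8
μ = 0/8 = 0,  σ² = 2/8 − (0)² = 1/4
Independent increments: Var[X_19] = 19·σ² = 19·(1/4) = 19/4


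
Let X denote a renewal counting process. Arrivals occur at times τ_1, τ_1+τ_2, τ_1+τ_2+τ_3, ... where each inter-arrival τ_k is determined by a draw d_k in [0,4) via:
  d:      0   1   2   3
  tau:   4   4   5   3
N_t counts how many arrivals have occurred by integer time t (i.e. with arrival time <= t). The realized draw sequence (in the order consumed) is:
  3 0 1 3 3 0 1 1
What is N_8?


draw d_1=3: τ_1=3, arrival time A_1=3
draw d_2=0: τ_2=4, arrival time A_2=7
draw d_3=1: τ_3=4, arrival time A_3=11
draw d_4=3: τ_4=3, arrival time A_4=14
draw d_5=3: τ_5=3, arrival time A_5=17
draw d_6=0: τ_6=4, arrival time A_6=21
draw d_7=1: τ_7=4, arrival time A_7=25
draw d_8=1: τ_8=4, arrival time A_8=29
N_t over t=0..8: 0:0 1:0 2:0 3:1 4:1 5:1 6:1 7:2 8:2

2


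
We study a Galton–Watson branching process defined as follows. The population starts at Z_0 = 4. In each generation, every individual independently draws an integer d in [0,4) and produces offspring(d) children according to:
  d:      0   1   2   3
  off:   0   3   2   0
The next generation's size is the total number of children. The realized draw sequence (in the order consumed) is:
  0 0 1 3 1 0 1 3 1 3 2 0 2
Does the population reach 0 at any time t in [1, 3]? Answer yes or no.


no

gen 0: Z_0=4, draws=[0, 0, 1, 3], offspring=[0, 0, 3, 0], Z_1=3
gen 1: Z_1=3, draws=[1, 0, 1], offspring=[3, 0, 3], Z_2=6
gen 2: Z_2=6, draws=[3, 1, 3, 2, 0, 2], offspring=[0, 3, 0, 2, 0, 2], Z_3=7


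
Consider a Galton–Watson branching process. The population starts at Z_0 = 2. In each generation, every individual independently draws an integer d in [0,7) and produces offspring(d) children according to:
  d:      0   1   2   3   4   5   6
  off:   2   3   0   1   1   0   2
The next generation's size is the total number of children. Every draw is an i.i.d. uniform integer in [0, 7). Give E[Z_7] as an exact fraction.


9565938/823543

Outcome values over d=0..6: [2, 3, 0, 1, 1, 0, 2]
Σy = 9, Σy² = 19, M = 7
μ = 9/7 = 9/7,  σ² = 19/7 − (9/7)² = 52/49
E[Z_0] = 2
E[Z_1] = 9/7·E[Z_0] = 18/7
E[Z_2] = 9/7·E[Z_1] = 162/49
E[Z_3] = 9/7·E[Z_2] = 1458/343
E[Z_4] = 9/7·E[Z_3] = 13122/2401
E[Z_5] = 9/7·E[Z_4] = 118098/16807
E[Z_6] = 9/7·E[Z_5] = 1062882/117649
E[Z_7] = 9/7·E[Z_6] = 9565938/823543


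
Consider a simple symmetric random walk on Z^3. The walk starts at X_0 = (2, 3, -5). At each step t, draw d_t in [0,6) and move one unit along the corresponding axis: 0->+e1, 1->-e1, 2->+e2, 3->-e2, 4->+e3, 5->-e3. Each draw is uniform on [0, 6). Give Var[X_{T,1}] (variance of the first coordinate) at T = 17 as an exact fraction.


Outcome values over d=0..5: [1, -1, 0, 0, 0, 0]
Σy = 0, Σy² = 2, M = 6
μ = 0/6 = 0,  σ² = 2/6 − (0)² = 1/3
Independent increments: Var[X_17] = 17·σ² = 17·(1/3) = 17/3

17/3


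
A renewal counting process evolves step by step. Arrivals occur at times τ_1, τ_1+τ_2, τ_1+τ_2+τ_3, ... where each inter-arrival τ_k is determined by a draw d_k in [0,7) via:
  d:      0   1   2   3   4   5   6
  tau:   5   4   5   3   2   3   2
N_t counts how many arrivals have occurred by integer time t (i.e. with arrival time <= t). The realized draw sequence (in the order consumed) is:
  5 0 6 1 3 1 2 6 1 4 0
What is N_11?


3

draw d_1=5: τ_1=3, arrival time A_1=3
draw d_2=0: τ_2=5, arrival time A_2=8
draw d_3=6: τ_3=2, arrival time A_3=10
draw d_4=1: τ_4=4, arrival time A_4=14
draw d_5=3: τ_5=3, arrival time A_5=17
draw d_6=1: τ_6=4, arrival time A_6=21
draw d_7=2: τ_7=5, arrival time A_7=26
draw d_8=6: τ_8=2, arrival time A_8=28
draw d_9=1: τ_9=4, arrival time A_9=32
draw d_10=4: τ_10=2, arrival time A_10=34
draw d_11=0: τ_11=5, arrival time A_11=39
N_t over t=0..11: 0:0 1:0 2:0 3:1 4:1 5:1 6:1 7:1 8:2 9:2 10:3 11:3


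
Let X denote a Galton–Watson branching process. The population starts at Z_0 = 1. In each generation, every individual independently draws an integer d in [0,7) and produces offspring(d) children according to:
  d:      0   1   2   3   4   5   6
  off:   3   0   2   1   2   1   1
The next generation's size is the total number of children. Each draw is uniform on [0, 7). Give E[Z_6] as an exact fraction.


Outcome values over d=0..6: [3, 0, 2, 1, 2, 1, 1]
Σy = 10, Σy² = 20, M = 7
μ = 10/7 = 10/7,  σ² = 20/7 − (10/7)² = 40/49
E[Z_0] = 1
E[Z_1] = 10/7·E[Z_0] = 10/7
E[Z_2] = 10/7·E[Z_1] = 100/49
E[Z_3] = 10/7·E[Z_2] = 1000/343
E[Z_4] = 10/7·E[Z_3] = 10000/2401
E[Z_5] = 10/7·E[Z_4] = 100000/16807
E[Z_6] = 10/7·E[Z_5] = 1000000/117649

1000000/117649


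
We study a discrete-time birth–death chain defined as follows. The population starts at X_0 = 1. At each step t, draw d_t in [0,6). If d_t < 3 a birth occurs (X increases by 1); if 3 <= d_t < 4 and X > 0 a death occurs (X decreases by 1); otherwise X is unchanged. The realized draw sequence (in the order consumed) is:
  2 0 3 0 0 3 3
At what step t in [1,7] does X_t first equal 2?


1

t=0: X=1, d=2 → birth, X_1=2
t=1: X=2, d=0 → birth, X_2=3
t=2: X=3, d=3 → death, X_3=2
t=3: X=2, d=0 → birth, X_4=3
t=4: X=3, d=0 → birth, X_5=4
t=5: X=4, d=3 → death, X_6=3
t=6: X=3, d=3 → death, X_7=2


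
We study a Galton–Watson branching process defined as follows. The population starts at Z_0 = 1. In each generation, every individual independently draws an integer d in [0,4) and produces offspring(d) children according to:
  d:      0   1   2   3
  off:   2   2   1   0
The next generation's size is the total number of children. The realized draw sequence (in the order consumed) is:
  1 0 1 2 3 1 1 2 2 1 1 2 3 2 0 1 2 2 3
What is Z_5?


7

gen 0: Z_0=1, draws=[1], offspring=[2], Z_1=2
gen 1: Z_1=2, draws=[0, 1], offspring=[2, 2], Z_2=4
gen 2: Z_2=4, draws=[2, 3, 1, 1], offspring=[1, 0, 2, 2], Z_3=5
gen 3: Z_3=5, draws=[2, 2, 1, 1, 2], offspring=[1, 1, 2, 2, 1], Z_4=7
gen 4: Z_4=7, draws=[3, 2, 0, 1, 2, 2, 3], offspring=[0, 1, 2, 2, 1, 1, 0], Z_5=7


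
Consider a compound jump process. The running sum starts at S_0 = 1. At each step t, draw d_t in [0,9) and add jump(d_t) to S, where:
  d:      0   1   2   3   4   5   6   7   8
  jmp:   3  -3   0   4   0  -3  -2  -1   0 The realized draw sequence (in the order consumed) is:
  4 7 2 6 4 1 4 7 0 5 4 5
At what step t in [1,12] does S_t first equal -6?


t=0: S=1, d=4, jump=0, S_1=1
t=1: S=1, d=7, jump=-1, S_2=0
t=2: S=0, d=2, jump=0, S_3=0
t=3: S=0, d=6, jump=-2, S_4=-2
t=4: S=-2, d=4, jump=0, S_5=-2
t=5: S=-2, d=1, jump=-3, S_6=-5
t=6: S=-5, d=4, jump=0, S_7=-5
t=7: S=-5, d=7, jump=-1, S_8=-6
t=8: S=-6, d=0, jump=3, S_9=-3
t=9: S=-3, d=5, jump=-3, S_10=-6
t=10: S=-6, d=4, jump=0, S_11=-6
t=11: S=-6, d=5, jump=-3, S_12=-9

8


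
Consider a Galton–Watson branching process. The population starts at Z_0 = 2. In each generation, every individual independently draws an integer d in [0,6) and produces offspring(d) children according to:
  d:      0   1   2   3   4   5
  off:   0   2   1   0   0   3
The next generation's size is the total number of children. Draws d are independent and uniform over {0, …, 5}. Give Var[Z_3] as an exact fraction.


Outcome values over d=0..5: [0, 2, 1, 0, 0, 3]
Σy = 6, Σy² = 14, M = 6
μ = 6/6 = 1,  σ² = 14/6 − (1)² = 4/3
V_0 = 0, E_0 = 2
V_1 = 4/3·E_0 + (1)²·V_0 = 8/3;  E_1 = 2
V_2 = 4/3·E_1 + (1)²·V_1 = 16/3;  E_2 = 2
V_3 = 4/3·E_2 + (1)²·V_2 = 8;  E_3 = 2

8


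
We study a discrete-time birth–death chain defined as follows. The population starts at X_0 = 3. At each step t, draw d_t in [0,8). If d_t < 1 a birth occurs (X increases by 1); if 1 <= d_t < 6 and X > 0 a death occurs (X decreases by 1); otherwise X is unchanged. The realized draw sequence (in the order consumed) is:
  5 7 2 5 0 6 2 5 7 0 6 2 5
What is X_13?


0

t=0: X=3, d=5 → death, X_1=2
t=1: X=2, d=7 → hold, X_2=2
t=2: X=2, d=2 → death, X_3=1
t=3: X=1, d=5 → death, X_4=0
t=4: X=0, d=0 → birth, X_5=1
t=5: X=1, d=6 → hold, X_6=1
t=6: X=1, d=2 → death, X_7=0
t=7: X=0, d=5 → hold, X_8=0
t=8: X=0, d=7 → hold, X_9=0
t=9: X=0, d=0 → birth, X_10=1
t=10: X=1, d=6 → hold, X_11=1
t=11: X=1, d=2 → death, X_12=0
t=12: X=0, d=5 → hold, X_13=0


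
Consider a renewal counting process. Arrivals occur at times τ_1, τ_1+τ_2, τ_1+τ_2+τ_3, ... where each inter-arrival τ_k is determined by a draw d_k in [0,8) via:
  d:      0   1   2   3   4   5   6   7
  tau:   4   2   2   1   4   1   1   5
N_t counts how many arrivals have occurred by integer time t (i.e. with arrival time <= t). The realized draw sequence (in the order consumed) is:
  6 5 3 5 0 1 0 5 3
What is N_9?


draw d_1=6: τ_1=1, arrival time A_1=1
draw d_2=5: τ_2=1, arrival time A_2=2
draw d_3=3: τ_3=1, arrival time A_3=3
draw d_4=5: τ_4=1, arrival time A_4=4
draw d_5=0: τ_5=4, arrival time A_5=8
draw d_6=1: τ_6=2, arrival time A_6=10
draw d_7=0: τ_7=4, arrival time A_7=14
draw d_8=5: τ_8=1, arrival time A_8=15
draw d_9=3: τ_9=1, arrival time A_9=16
N_t over t=0..9: 0:0 1:1 2:2 3:3 4:4 5:4 6:4 7:4 8:5 9:5

5


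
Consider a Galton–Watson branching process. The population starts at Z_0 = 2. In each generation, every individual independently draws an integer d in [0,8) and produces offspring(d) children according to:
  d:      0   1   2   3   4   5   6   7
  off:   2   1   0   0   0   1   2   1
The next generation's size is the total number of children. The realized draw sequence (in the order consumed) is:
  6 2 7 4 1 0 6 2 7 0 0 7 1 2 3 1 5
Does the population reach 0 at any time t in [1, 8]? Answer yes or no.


gen 0: Z_0=2, draws=[6, 2], offspring=[2, 0], Z_1=2
gen 1: Z_1=2, draws=[7, 4], offspring=[1, 0], Z_2=1
gen 2: Z_2=1, draws=[1], offspring=[1], Z_3=1
gen 3: Z_3=1, draws=[0], offspring=[2], Z_4=2
gen 4: Z_4=2, draws=[6, 2], offspring=[2, 0], Z_5=2
gen 5: Z_5=2, draws=[7, 0], offspring=[1, 2], Z_6=3
gen 6: Z_6=3, draws=[0, 7, 1], offspring=[2, 1, 1], Z_7=4
gen 7: Z_7=4, draws=[2, 3, 1, 5], offspring=[0, 0, 1, 1], Z_8=2

no


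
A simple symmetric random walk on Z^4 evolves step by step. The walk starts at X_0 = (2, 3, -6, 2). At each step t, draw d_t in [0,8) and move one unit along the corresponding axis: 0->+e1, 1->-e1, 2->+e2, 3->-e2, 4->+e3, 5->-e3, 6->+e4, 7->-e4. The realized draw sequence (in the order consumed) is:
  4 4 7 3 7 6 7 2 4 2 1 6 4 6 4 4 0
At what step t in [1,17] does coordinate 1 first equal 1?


t=0: X=(2, 3, -6, 2), d=4 → +e3, X_1=(2, 3, -5, 2)
t=1: X=(2, 3, -5, 2), d=4 → +e3, X_2=(2, 3, -4, 2)
t=2: X=(2, 3, -4, 2), d=7 → -e4, X_3=(2, 3, -4, 1)
t=3: X=(2, 3, -4, 1), d=3 → -e2, X_4=(2, 2, -4, 1)
t=4: X=(2, 2, -4, 1), d=7 → -e4, X_5=(2, 2, -4, 0)
t=5: X=(2, 2, -4, 0), d=6 → +e4, X_6=(2, 2, -4, 1)
t=6: X=(2, 2, -4, 1), d=7 → -e4, X_7=(2, 2, -4, 0)
t=7: X=(2, 2, -4, 0), d=2 → +e2, X_8=(2, 3, -4, 0)
t=8: X=(2, 3, -4, 0), d=4 → +e3, X_9=(2, 3, -3, 0)
t=9: X=(2, 3, -3, 0), d=2 → +e2, X_10=(2, 4, -3, 0)
t=10: X=(2, 4, -3, 0), d=1 → -e1, X_11=(1, 4, -3, 0)
t=11: X=(1, 4, -3, 0), d=6 → +e4, X_12=(1, 4, -3, 1)
t=12: X=(1, 4, -3, 1), d=4 → +e3, X_13=(1, 4, -2, 1)
t=13: X=(1, 4, -2, 1), d=6 → +e4, X_14=(1, 4, -2, 2)
t=14: X=(1, 4, -2, 2), d=4 → +e3, X_15=(1, 4, -1, 2)
t=15: X=(1, 4, -1, 2), d=4 → +e3, X_16=(1, 4, 0, 2)
t=16: X=(1, 4, 0, 2), d=0 → +e1, X_17=(2, 4, 0, 2)

11


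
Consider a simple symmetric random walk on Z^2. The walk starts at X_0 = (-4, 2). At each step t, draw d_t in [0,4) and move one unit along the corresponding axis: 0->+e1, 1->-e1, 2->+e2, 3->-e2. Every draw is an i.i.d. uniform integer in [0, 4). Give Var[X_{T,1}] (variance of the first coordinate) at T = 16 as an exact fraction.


8

Outcome values over d=0..3: [1, -1, 0, 0]
Σy = 0, Σy² = 2, M = 4
μ = 0/4 = 0,  σ² = 2/4 − (0)² = 1/2
Independent increments: Var[X_16] = 16·σ² = 16·(1/2) = 8


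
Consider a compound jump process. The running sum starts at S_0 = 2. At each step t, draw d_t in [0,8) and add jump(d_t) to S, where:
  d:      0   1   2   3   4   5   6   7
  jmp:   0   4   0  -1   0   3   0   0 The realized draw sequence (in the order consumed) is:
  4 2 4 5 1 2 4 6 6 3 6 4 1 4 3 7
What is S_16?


11

t=0: S=2, d=4, jump=0, S_1=2
t=1: S=2, d=2, jump=0, S_2=2
t=2: S=2, d=4, jump=0, S_3=2
t=3: S=2, d=5, jump=3, S_4=5
t=4: S=5, d=1, jump=4, S_5=9
t=5: S=9, d=2, jump=0, S_6=9
t=6: S=9, d=4, jump=0, S_7=9
t=7: S=9, d=6, jump=0, S_8=9
t=8: S=9, d=6, jump=0, S_9=9
t=9: S=9, d=3, jump=-1, S_10=8
t=10: S=8, d=6, jump=0, S_11=8
t=11: S=8, d=4, jump=0, S_12=8
t=12: S=8, d=1, jump=4, S_13=12
t=13: S=12, d=4, jump=0, S_14=12
t=14: S=12, d=3, jump=-1, S_15=11
t=15: S=11, d=7, jump=0, S_16=11


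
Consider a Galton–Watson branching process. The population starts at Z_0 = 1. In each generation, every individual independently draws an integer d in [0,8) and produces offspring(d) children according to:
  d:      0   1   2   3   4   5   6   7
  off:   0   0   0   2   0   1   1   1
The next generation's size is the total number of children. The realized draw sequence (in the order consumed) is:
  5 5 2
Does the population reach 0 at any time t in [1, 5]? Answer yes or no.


yes

gen 0: Z_0=1, draws=[5], offspring=[1], Z_1=1
gen 1: Z_1=1, draws=[5], offspring=[1], Z_2=1
gen 2: Z_2=1, draws=[2], offspring=[0], Z_3=0
gen 3: Z_3=0, draws=[], offspring=[], Z_4=0
gen 4: Z_4=0, draws=[], offspring=[], Z_5=0


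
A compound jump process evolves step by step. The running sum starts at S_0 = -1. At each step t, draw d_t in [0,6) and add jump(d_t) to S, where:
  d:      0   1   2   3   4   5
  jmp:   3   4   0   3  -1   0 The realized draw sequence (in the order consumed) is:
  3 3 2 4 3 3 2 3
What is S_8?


13

t=0: S=-1, d=3, jump=3, S_1=2
t=1: S=2, d=3, jump=3, S_2=5
t=2: S=5, d=2, jump=0, S_3=5
t=3: S=5, d=4, jump=-1, S_4=4
t=4: S=4, d=3, jump=3, S_5=7
t=5: S=7, d=3, jump=3, S_6=10
t=6: S=10, d=2, jump=0, S_7=10
t=7: S=10, d=3, jump=3, S_8=13


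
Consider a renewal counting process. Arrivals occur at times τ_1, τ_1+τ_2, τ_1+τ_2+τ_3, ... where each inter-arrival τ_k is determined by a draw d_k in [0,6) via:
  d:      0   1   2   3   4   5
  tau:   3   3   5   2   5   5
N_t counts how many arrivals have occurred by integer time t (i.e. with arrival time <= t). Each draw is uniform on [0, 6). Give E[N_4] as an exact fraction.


Inter-arrival values over d=0..5: [3, 3, 5, 2, 5, 5]
Each d has probability 1/6, so the pmf of τ is: f(2) = 1/6, f(3) = 1/3, f(5) = 1/2
Renewal equation for m(n) = E[N_n]: condition on τ_1 = k (if k <= n, one arrival plus a fresh copy on the remaining n−k steps): m(n) = F(n) + Σ_{k<=n} f(k)·m(n−k), where F(n) = P(τ <= n) and m(0) = 0
m(1) = F(1) = 0
m(2) = F(2) = 1/6
m(3) = F(3) = 1/2
m(4) = F(4) + f(2)·m(2) = 1/2 + 1/6·1/6 = 19/36
E[N_4] = m(4) = 19/36

19/36


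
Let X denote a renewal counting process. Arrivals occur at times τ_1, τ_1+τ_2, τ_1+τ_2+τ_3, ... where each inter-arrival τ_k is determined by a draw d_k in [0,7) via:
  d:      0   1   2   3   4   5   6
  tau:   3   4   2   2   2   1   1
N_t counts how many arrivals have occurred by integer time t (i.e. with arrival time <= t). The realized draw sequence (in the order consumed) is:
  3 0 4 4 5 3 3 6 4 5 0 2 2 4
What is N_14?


7

draw d_1=3: τ_1=2, arrival time A_1=2
draw d_2=0: τ_2=3, arrival time A_2=5
draw d_3=4: τ_3=2, arrival time A_3=7
draw d_4=4: τ_4=2, arrival time A_4=9
draw d_5=5: τ_5=1, arrival time A_5=10
draw d_6=3: τ_6=2, arrival time A_6=12
draw d_7=3: τ_7=2, arrival time A_7=14
draw d_8=6: τ_8=1, arrival time A_8=15
draw d_9=4: τ_9=2, arrival time A_9=17
draw d_10=5: τ_10=1, arrival time A_10=18
draw d_11=0: τ_11=3, arrival time A_11=21
draw d_12=2: τ_12=2, arrival time A_12=23
draw d_13=2: τ_13=2, arrival time A_13=25
draw d_14=4: τ_14=2, arrival time A_14=27
N_t over t=0..14: 0:0 1:0 2:1 3:1 4:1 5:2 6:2 7:3 8:3 9:4 10:5 11:5 12:6 13:6 14:7


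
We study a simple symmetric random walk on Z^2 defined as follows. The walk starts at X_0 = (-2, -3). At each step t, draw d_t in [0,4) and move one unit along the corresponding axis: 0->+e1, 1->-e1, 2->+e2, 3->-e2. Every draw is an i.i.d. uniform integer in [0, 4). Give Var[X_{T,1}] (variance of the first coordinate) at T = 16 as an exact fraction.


Outcome values over d=0..3: [1, -1, 0, 0]
Σy = 0, Σy² = 2, M = 4
μ = 0/4 = 0,  σ² = 2/4 − (0)² = 1/2
Independent increments: Var[X_16] = 16·σ² = 16·(1/2) = 8

8


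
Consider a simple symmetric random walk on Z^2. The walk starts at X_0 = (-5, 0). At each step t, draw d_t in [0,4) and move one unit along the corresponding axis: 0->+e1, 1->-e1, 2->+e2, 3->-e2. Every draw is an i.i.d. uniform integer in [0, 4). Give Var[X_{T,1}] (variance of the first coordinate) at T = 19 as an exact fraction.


Outcome values over d=0..3: [1, -1, 0, 0]
Σy = 0, Σy² = 2, M = 4
μ = 0/4 = 0,  σ² = 2/4 − (0)² = 1/2
Independent increments: Var[X_19] = 19·σ² = 19·(1/2) = 19/2

19/2
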